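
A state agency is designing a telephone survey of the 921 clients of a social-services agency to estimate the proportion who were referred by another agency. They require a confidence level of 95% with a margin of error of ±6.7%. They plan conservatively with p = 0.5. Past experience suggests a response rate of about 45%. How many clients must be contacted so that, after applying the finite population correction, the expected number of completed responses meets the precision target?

387

For 95% confidence, z = 1.960.
Completed interviews needed (unadjusted): n₀ = 1.960² × 0.2500 / 0.067² ≈ 213.95 → 214.
FPC for N = 921: n = 214 / (1 + 213/921) = 214 / 1.2313 ≈ 173.80 → 174.
At a 45% response rate, contacts needed = 174 / 0.45 ≈ 386.67 → 387.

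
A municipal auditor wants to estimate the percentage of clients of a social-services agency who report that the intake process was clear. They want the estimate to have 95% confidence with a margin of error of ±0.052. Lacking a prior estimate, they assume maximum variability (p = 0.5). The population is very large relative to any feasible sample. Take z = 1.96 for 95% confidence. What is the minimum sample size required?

356

With p = 0.5, p(1−p) = 0.25.
n = z²·p(1−p)/E² = 1.96² × 0.2500 / 0.052² = 3.8416 × 0.2500 / 0.002704 ≈ 355.18.
Rounding up gives n = 356.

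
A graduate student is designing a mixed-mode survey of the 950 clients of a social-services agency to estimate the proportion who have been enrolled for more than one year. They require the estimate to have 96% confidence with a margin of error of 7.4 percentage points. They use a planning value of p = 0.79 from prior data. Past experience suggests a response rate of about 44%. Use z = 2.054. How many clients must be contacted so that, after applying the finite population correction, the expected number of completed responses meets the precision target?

Completed interviews needed (unadjusted): n₀ = 2.054² × 0.1659 / 0.074² ≈ 127.82 → 128.
FPC for N = 950: n = 128 / (1 + 127/950) = 128 / 1.1337 ≈ 112.91 → 113.
At a 44% response rate, contacts needed = 113 / 0.44 ≈ 256.82 → 257.

257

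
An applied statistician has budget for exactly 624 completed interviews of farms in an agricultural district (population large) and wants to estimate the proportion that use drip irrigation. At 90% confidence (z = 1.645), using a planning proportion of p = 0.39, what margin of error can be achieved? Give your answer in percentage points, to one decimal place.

SE(p̂) = √[p(1−p)/n] = √[0.2379/624] = 0.01953.
E = z × SE = 1.645 × 0.01953 = 0.03212, or 3.2 percentage points.

3.2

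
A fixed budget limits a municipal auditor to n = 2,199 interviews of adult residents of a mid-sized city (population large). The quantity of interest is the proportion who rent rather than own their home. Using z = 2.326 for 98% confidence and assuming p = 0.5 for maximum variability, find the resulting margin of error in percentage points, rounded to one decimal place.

2.5

SE(p̂) = √[p(1−p)/n] = √[0.2500/2199] = 0.01066.
E = z × SE = 2.326 × 0.01066 = 0.02480, or 2.5 percentage points.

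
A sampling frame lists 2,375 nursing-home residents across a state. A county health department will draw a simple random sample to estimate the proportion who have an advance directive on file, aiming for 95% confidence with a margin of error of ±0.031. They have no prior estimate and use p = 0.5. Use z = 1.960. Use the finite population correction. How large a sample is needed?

Unadjusted: n₀ = 1.960² × 0.50 × 0.50 / 0.031² ≈ 999.38, so n₀ = 1000.
Finite population correction with N = 2,375: n = n₀ / (1 + (n₀−1)/N) = 1000 / (1 + 999/2375) = 1000 / 1.4206 ≈ 703.91.
Rounding up, n = 704.

704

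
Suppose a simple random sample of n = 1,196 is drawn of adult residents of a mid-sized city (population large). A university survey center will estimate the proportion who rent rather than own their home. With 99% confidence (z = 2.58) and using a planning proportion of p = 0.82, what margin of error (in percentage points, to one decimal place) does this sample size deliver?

2.9

SE(p̂) = √[p(1−p)/n] = √[0.1476/1196] = 0.01111.
E = z × SE = 2.58 × 0.01111 = 0.02866, or 2.9 percentage points.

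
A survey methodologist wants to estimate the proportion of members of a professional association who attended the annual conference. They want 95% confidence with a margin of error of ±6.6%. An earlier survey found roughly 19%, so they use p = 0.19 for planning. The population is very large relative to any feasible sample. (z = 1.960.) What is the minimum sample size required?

With p = 0.19, p(1−p) = 0.1539.
n = z²·p(1−p)/E² = 1.960² × 0.1539 / 0.066² = 3.8416 × 0.1539 / 0.004356 ≈ 135.73.
Rounding up gives n = 136.

136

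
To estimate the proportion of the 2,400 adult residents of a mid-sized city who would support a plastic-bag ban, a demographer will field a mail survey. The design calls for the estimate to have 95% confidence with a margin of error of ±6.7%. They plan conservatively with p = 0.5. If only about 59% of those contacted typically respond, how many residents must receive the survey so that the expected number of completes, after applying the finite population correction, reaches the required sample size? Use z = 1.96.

Completed interviews needed (unadjusted): n₀ = 1.96² × 0.2500 / 0.067² ≈ 213.95 → 214.
FPC for N = 2,400: n = 214 / (1 + 213/2400) = 214 / 1.0888 ≈ 196.56 → 197.
At a 59% response rate, contacts needed = 197 / 0.59 ≈ 333.90 → 334.

334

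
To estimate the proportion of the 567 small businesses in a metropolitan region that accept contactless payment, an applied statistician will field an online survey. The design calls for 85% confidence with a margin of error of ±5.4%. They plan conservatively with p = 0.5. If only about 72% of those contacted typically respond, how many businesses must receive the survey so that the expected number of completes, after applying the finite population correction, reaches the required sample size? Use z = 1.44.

Completed interviews needed (unadjusted): n₀ = 1.44² × 0.2500 / 0.054² ≈ 177.78 → 178.
FPC for N = 567: n = 178 / (1 + 177/567) = 178 / 1.3122 ≈ 135.65 → 136.
At a 72% response rate, contacts needed = 136 / 0.72 ≈ 188.89 → 189.

189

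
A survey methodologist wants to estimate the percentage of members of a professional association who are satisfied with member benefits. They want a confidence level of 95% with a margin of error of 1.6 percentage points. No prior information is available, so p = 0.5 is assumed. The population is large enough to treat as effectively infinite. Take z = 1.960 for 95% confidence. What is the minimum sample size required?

With p = 0.5, p(1−p) = 0.25.
n = z²·p(1−p)/E² = 1.960² × 0.2500 / 0.016² = 3.8416 × 0.2500 / 0.000256 ≈ 3751.56.
Rounding up gives n = 3752.

3752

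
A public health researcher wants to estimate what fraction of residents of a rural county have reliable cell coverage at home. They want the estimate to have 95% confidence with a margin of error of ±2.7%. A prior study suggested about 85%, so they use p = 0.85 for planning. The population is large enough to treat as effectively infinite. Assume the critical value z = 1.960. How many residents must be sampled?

With p = 0.85, p(1−p) = 0.1275.
n = z²·p(1−p)/E² = 1.960² × 0.1275 / 0.027² = 3.8416 × 0.1275 / 0.000729 ≈ 671.88.
Rounding up gives n = 672.

672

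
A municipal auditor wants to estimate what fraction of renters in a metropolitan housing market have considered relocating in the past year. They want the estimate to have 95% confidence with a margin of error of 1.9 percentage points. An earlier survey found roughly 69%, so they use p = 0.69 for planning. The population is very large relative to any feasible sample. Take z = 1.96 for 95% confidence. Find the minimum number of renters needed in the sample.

With p = 0.69, p(1−p) = 0.2139.
n = z²·p(1−p)/E² = 1.96² × 0.2139 / 0.019² = 3.8416 × 0.2139 / 0.000361 ≈ 2276.23.
Rounding up gives n = 2277.

2277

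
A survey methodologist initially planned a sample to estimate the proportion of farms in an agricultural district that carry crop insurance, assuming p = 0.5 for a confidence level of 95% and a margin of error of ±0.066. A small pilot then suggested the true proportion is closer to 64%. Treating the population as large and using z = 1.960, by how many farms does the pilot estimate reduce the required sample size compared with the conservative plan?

17

Conservative (p = 0.5): n = 1.960² × 0.25 / 0.066² ≈ 220.48 → 221.
Using p = 0.64: p(1−p) = 0.2304, so n = 1.960² × 0.2304 / 0.066² ≈ 203.19 → 204.
Reduction: 221 − 204 = 17.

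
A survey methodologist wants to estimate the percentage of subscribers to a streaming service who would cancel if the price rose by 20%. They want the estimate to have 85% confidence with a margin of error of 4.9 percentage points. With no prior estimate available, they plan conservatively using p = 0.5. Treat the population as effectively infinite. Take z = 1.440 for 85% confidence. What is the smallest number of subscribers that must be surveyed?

With p = 0.5, p(1−p) = 0.25.
n = z²·p(1−p)/E² = 1.440² × 0.2500 / 0.049² = 2.0736 × 0.2500 / 0.002401 ≈ 215.91.
Rounding up gives n = 216.

216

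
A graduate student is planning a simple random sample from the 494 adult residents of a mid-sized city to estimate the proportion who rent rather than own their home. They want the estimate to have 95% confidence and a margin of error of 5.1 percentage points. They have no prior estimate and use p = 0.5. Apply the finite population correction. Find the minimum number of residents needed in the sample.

212

For 95% confidence, z = 1.960.
Unadjusted: n₀ = 1.960² × 0.50 × 0.50 / 0.051² ≈ 369.24, so n₀ = 370.
Finite population correction with N = 494: n = n₀ / (1 + (n₀−1)/N) = 370 / (1 + 369/494) = 370 / 1.7470 ≈ 211.80.
Rounding up, n = 212.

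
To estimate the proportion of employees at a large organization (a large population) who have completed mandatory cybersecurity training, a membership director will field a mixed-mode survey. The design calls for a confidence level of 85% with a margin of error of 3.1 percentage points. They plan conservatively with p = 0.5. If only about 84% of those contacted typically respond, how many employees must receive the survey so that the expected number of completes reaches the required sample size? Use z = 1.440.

643

Completed interviews needed: n₀ = 1.440² × 0.2500 / 0.031² ≈ 539.44 → 540.
At an 84% response rate, contacts needed = 540 / 0.84 ≈ 642.86 → 643.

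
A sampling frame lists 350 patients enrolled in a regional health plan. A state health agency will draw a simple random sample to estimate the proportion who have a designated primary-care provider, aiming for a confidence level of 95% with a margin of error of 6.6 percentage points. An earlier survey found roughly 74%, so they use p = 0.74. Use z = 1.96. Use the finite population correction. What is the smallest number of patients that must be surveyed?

115

Unadjusted: n₀ = 1.96² × 0.74 × 0.26 / 0.066² ≈ 169.68, so n₀ = 170.
Finite population correction with N = 350: n = n₀ / (1 + (n₀−1)/N) = 170 / (1 + 169/350) = 170 / 1.4829 ≈ 114.64.
Rounding up, n = 115.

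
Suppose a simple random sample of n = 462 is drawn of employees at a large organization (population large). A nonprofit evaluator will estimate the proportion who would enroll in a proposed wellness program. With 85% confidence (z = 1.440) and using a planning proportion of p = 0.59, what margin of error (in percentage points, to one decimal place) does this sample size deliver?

3.3

SE(p̂) = √[p(1−p)/n] = √[0.2419/462] = 0.02288.
E = z × SE = 1.440 × 0.02288 = 0.03295, or 3.3 percentage points.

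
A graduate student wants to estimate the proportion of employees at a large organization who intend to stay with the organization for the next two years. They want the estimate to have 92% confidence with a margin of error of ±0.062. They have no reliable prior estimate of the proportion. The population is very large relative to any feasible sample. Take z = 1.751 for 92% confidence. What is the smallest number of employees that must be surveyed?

With no prior estimate, use p = 0.5, giving p(1−p) = 0.25.
n = z²·p(1−p)/E² = 1.751² × 0.2500 / 0.062² = 3.0660 × 0.2500 / 0.003844 ≈ 199.40.
Rounding up gives n = 200.

200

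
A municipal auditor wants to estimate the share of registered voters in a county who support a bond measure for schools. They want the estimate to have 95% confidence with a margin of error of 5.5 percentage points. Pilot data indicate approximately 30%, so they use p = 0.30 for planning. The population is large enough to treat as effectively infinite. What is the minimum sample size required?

267

For 95% confidence, z = 1.960.
With p = 0.30, p(1−p) = 0.2100.
n = z²·p(1−p)/E² = 1.960² × 0.2100 / 0.055² = 3.8416 × 0.2100 / 0.003025 ≈ 266.69.
Rounding up gives n = 267.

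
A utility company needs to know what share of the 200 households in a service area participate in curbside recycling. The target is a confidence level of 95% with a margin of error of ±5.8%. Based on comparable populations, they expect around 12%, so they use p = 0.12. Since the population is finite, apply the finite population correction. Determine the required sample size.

For 95% confidence, z = 1.960.
Unadjusted: n₀ = 1.960² × 0.12 × 0.88 / 0.058² ≈ 120.59, so n₀ = 121.
Finite population correction with N = 200: n = n₀ / (1 + (n₀−1)/N) = 121 / (1 + 120/200) = 121 / 1.6000 ≈ 75.62.
Rounding up, n = 76.

76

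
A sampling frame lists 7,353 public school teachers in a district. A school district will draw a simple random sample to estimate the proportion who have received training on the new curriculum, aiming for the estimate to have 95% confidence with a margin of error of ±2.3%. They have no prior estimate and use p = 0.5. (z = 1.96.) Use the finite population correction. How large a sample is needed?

1457

Unadjusted: n₀ = 1.96² × 0.50 × 0.50 / 0.023² ≈ 1815.50, so n₀ = 1816.
Finite population correction with N = 7,353: n = n₀ / (1 + (n₀−1)/N) = 1816 / (1 + 1815/7353) = 1816 / 1.2468 ≈ 1456.48.
Rounding up, n = 1457.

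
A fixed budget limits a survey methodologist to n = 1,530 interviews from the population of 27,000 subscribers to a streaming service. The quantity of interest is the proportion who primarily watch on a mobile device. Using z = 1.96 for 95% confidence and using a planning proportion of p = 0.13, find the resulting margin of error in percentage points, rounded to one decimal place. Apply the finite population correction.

Finite-population factor: (N−n)/(N−1) = (27000−1530)/(27000−1) = 0.9434.
SE(p̂) = √[p(1−p)/n · (N−n)/(N−1)] = √[0.1131/1530 × 0.9434] = 0.00835.
E = z × SE = 1.96 × 0.00835 = 0.01637 ≈ 1.6 percentage points.

1.6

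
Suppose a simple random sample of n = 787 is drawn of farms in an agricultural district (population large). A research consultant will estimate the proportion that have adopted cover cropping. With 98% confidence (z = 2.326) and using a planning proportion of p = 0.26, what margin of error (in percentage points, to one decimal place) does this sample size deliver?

SE(p̂) = √[p(1−p)/n] = √[0.1924/787] = 0.01564.
E = z × SE = 2.326 × 0.01564 = 0.03637, or 3.6 percentage points.

3.6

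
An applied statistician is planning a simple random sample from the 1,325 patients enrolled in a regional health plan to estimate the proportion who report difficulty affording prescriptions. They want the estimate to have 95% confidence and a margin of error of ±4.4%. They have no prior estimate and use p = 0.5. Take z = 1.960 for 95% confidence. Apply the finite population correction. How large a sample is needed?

362

Unadjusted: n₀ = 1.960² × 0.50 × 0.50 / 0.044² ≈ 496.07, so n₀ = 497.
Finite population correction with N = 1,325: n = n₀ / (1 + (n₀−1)/N) = 497 / (1 + 496/1325) = 497 / 1.3743 ≈ 361.63.
Rounding up, n = 362.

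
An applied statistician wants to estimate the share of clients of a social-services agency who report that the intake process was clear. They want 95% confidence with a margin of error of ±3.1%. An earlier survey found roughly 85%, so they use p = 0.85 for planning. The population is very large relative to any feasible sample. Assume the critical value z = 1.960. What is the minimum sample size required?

510

With p = 0.85, p(1−p) = 0.1275.
n = z²·p(1−p)/E² = 1.960² × 0.1275 / 0.031² = 3.8416 × 0.1275 / 0.000961 ≈ 509.68.
Rounding up gives n = 510.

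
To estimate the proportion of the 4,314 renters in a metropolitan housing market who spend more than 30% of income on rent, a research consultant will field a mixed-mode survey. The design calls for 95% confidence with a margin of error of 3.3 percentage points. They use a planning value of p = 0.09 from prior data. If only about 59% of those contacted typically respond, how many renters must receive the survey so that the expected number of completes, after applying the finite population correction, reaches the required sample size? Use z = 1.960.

460

Completed interviews needed (unadjusted): n₀ = 1.960² × 0.0819 / 0.033² ≈ 288.91 → 289.
FPC for N = 4,314: n = 289 / (1 + 288/4314) = 289 / 1.0668 ≈ 270.91 → 271.
At a 59% response rate, contacts needed = 271 / 0.59 ≈ 459.32 → 460.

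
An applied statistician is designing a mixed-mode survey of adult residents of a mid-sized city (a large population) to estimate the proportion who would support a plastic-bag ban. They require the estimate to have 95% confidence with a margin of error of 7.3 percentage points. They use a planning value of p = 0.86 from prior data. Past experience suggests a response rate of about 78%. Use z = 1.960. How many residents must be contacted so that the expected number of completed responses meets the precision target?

Completed interviews needed: n₀ = 1.960² × 0.1204 / 0.073² ≈ 86.79 → 87.
At a 78% response rate, contacts needed = 87 / 0.78 ≈ 111.54 → 112.

112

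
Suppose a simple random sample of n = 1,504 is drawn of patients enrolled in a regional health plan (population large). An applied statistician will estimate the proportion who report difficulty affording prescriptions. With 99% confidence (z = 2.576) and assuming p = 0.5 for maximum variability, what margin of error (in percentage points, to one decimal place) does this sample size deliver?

SE(p̂) = √[p(1−p)/n] = √[0.2500/1504] = 0.01289.
E = z × SE = 2.576 × 0.01289 = 0.03321, or 3.3 percentage points.

3.3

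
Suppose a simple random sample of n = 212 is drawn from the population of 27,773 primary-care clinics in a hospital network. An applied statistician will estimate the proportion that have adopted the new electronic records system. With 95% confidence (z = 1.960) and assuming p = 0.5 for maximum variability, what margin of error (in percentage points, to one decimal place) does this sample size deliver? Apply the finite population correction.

6.7

Finite-population factor: (N−n)/(N−1) = (27773−212)/(27773−1) = 0.9924.
SE(p̂) = √[p(1−p)/n · (N−n)/(N−1)] = √[0.2500/212 × 0.9924] = 0.03421.
E = z × SE = 1.960 × 0.03421 = 0.06705 ≈ 6.7 percentage points.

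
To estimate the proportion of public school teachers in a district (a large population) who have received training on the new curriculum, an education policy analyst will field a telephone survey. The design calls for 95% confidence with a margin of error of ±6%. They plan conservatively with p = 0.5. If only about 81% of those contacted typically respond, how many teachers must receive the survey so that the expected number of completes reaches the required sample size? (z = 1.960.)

Completed interviews needed: n₀ = 1.960² × 0.2500 / 0.060² ≈ 266.78 → 267.
At an 81% response rate, contacts needed = 267 / 0.81 ≈ 329.63 → 330.

330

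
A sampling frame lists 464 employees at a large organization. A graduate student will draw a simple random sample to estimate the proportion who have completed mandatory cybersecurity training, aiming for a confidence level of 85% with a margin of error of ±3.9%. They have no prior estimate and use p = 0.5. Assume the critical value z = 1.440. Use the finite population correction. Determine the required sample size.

197

Unadjusted: n₀ = 1.440² × 0.50 × 0.50 / 0.039² ≈ 340.83, so n₀ = 341.
Finite population correction with N = 464: n = n₀ / (1 + (n₀−1)/N) = 341 / (1 + 340/464) = 341 / 1.7328 ≈ 196.80.
Rounding up, n = 197.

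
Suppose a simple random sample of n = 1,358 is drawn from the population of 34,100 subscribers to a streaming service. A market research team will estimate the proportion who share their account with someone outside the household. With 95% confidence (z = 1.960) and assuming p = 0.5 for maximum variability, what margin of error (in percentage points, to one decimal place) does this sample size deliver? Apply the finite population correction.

Finite-population factor: (N−n)/(N−1) = (34100−1358)/(34100−1) = 0.9602.
SE(p̂) = √[p(1−p)/n · (N−n)/(N−1)] = √[0.2500/1358 × 0.9602] = 0.01330.
E = z × SE = 1.960 × 0.01330 = 0.02606 ≈ 2.6 percentage points.

2.6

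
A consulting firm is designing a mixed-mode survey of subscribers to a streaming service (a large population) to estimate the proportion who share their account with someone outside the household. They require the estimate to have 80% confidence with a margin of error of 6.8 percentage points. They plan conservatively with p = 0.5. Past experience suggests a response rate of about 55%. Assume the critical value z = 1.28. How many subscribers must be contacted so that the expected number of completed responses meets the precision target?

162

Completed interviews needed: n₀ = 1.28² × 0.2500 / 0.068² ≈ 88.58 → 89.
At a 55% response rate, contacts needed = 89 / 0.55 ≈ 161.82 → 162.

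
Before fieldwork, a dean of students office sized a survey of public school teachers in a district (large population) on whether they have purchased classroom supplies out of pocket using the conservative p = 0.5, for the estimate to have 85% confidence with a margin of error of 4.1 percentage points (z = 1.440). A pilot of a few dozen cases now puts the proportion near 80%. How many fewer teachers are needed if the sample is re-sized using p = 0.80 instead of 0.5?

Conservative (p = 0.5): n = 1.440² × 0.25 / 0.041² ≈ 308.39 → 309.
Using p = 0.80: p(1−p) = 0.1600, so n = 1.440² × 0.1600 / 0.041² ≈ 197.37 → 198.
Reduction: 309 − 198 = 111.

111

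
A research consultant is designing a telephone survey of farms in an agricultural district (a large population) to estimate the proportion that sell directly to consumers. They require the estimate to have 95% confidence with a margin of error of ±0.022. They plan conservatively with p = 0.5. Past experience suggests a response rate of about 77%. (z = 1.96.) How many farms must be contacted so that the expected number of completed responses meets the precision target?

Completed interviews needed: n₀ = 1.96² × 0.2500 / 0.022² ≈ 1984.30 → 1985.
At a 77% response rate, contacts needed = 1985 / 0.77 ≈ 2577.92 → 2578.

2578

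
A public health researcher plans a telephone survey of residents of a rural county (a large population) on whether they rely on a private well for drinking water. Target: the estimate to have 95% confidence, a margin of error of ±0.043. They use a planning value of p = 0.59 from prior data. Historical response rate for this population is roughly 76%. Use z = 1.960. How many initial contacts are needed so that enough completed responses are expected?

Completed interviews needed: n₀ = 1.960² × 0.2419 / 0.043² ≈ 502.59 → 503.
At a 76% response rate, contacts needed = 503 / 0.76 ≈ 661.84 → 662.

662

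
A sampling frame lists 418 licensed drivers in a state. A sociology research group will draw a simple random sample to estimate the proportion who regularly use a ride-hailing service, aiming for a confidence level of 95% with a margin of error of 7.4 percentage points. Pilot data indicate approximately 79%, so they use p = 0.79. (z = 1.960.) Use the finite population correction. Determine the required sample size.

92

Unadjusted: n₀ = 1.960² × 0.79 × 0.21 / 0.074² ≈ 116.38, so n₀ = 117.
Finite population correction with N = 418: n = n₀ / (1 + (n₀−1)/N) = 117 / (1 + 116/418) = 117 / 1.2775 ≈ 91.58.
Rounding up, n = 92.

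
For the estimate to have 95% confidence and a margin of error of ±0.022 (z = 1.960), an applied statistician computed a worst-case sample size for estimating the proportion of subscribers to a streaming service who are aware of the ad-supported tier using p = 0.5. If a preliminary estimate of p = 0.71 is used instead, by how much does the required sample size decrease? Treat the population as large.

350

Conservative (p = 0.5): n = 1.960² × 0.25 / 0.022² ≈ 1984.30 → 1985.
Using p = 0.71: p(1−p) = 0.2059, so n = 1.960² × 0.2059 / 0.022² ≈ 1634.27 → 1635.
Reduction: 1985 − 1635 = 350.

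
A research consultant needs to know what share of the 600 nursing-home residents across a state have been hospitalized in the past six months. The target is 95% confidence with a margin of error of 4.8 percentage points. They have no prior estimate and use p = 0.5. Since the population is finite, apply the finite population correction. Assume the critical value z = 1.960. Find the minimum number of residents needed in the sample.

247

Unadjusted: n₀ = 1.960² × 0.50 × 0.50 / 0.048² ≈ 416.84, so n₀ = 417.
Finite population correction with N = 600: n = n₀ / (1 + (n₀−1)/N) = 417 / (1 + 416/600) = 417 / 1.6933 ≈ 246.26.
Rounding up, n = 247.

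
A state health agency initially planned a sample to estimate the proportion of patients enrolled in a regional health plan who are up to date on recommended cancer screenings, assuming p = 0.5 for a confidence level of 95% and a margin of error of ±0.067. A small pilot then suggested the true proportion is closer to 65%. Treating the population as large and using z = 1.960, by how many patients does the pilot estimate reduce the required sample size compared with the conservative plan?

Conservative (p = 0.5): n = 1.960² × 0.25 / 0.067² ≈ 213.95 → 214.
Using p = 0.65: p(1−p) = 0.2275, so n = 1.960² × 0.2275 / 0.067² ≈ 194.69 → 195.
Reduction: 214 − 195 = 19.

19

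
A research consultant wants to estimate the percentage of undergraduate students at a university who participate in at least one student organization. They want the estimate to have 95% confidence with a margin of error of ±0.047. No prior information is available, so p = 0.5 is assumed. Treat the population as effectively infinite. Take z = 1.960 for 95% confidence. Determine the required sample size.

With p = 0.5, p(1−p) = 0.25.
n = z²·p(1−p)/E² = 1.960² × 0.2500 / 0.047² = 3.8416 × 0.2500 / 0.002209 ≈ 434.77.
Rounding up gives n = 435.

435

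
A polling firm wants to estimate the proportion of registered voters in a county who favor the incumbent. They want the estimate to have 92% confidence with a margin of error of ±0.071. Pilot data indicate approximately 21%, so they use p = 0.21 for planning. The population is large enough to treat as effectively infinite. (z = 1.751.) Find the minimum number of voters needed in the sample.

101

With p = 0.21, p(1−p) = 0.1659.
n = z²·p(1−p)/E² = 1.751² × 0.1659 / 0.071² = 3.0660 × 0.1659 / 0.005041 ≈ 100.90.
Rounding up gives n = 101.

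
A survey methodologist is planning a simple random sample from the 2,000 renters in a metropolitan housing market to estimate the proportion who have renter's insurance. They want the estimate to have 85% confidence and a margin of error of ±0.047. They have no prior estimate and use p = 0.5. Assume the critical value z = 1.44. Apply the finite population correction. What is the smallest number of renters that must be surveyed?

Unadjusted: n₀ = 1.44² × 0.50 × 0.50 / 0.047² ≈ 234.68, so n₀ = 235.
Finite population correction with N = 2,000: n = n₀ / (1 + (n₀−1)/N) = 235 / (1 + 234/2000) = 235 / 1.1170 ≈ 210.38.
Rounding up, n = 211.

211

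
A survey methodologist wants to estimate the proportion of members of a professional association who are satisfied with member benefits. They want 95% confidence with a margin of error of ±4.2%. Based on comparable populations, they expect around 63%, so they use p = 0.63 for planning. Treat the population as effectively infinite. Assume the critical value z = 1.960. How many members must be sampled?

With p = 0.63, p(1−p) = 0.2331.
n = z²·p(1−p)/E² = 1.960² × 0.2331 / 0.042² = 3.8416 × 0.2331 / 0.001764 ≈ 507.64.
Rounding up gives n = 508.

508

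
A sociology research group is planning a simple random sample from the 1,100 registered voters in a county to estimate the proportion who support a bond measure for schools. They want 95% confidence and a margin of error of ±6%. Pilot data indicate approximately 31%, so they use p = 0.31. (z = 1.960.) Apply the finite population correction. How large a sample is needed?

190

Unadjusted: n₀ = 1.960² × 0.31 × 0.69 / 0.060² ≈ 228.26, so n₀ = 229.
Finite population correction with N = 1,100: n = n₀ / (1 + (n₀−1)/N) = 229 / (1 + 228/1100) = 229 / 1.2073 ≈ 189.68.
Rounding up, n = 190.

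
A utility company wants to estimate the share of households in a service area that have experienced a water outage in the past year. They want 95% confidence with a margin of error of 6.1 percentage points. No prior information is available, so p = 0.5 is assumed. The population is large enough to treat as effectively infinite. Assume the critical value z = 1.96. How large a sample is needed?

With p = 0.5, p(1−p) = 0.25.
n = z²·p(1−p)/E² = 1.96² × 0.2500 / 0.061² = 3.8416 × 0.2500 / 0.003721 ≈ 258.10.
Rounding up gives n = 259.

259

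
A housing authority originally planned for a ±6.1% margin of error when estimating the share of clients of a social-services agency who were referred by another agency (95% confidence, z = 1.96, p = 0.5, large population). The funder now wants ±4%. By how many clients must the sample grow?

At ±6.1%: n = 1.96² × 0.2500 / 0.061² ≈ 258.10 → 259.
At ±4%: n = 1.96² × 0.2500 / 0.040² ≈ 600.25 → 601.
Additional respondents: 601 − 259 = 342.

342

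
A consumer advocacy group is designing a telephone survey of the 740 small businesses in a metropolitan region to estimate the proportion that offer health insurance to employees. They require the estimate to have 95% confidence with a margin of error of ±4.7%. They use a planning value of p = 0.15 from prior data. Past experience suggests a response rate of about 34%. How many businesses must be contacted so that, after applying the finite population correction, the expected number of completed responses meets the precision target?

For 95% confidence, z = 1.960.
Completed interviews needed (unadjusted): n₀ = 1.960² × 0.1275 / 0.047² ≈ 221.73 → 222.
FPC for N = 740: n = 222 / (1 + 221/740) = 222 / 1.2986 ≈ 170.95 → 171.
At a 34% response rate, contacts needed = 171 / 0.34 ≈ 502.94 → 503.

503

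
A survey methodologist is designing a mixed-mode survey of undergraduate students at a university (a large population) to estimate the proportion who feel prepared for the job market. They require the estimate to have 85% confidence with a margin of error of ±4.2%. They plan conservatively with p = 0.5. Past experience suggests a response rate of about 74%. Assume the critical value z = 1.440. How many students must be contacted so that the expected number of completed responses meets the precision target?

Completed interviews needed: n₀ = 1.440² × 0.2500 / 0.042² ≈ 293.88 → 294.
At a 74% response rate, contacts needed = 294 / 0.74 ≈ 397.30 → 398.

398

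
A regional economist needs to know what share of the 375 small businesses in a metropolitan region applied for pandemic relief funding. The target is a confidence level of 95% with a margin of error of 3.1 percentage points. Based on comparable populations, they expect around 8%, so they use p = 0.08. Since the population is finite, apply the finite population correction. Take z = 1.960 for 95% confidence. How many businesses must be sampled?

Unadjusted: n₀ = 1.960² × 0.08 × 0.92 / 0.031² ≈ 294.22, so n₀ = 295.
Finite population correction with N = 375: n = n₀ / (1 + (n₀−1)/N) = 295 / (1 + 294/375) = 295 / 1.7840 ≈ 165.36.
Rounding up, n = 166.

166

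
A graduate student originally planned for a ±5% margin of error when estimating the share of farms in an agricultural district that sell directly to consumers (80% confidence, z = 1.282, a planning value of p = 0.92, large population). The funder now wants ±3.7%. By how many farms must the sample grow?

40

At ±5%: n = 1.282² × 0.0736 / 0.050² ≈ 48.39 → 49.
At ±3.7%: n = 1.282² × 0.0736 / 0.037² ≈ 88.36 → 89.
Additional respondents: 89 − 49 = 40.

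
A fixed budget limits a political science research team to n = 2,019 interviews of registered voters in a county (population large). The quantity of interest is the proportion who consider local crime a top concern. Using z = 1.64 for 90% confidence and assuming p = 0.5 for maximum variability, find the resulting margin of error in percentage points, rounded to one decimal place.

SE(p̂) = √[p(1−p)/n] = √[0.2500/2019] = 0.01113.
E = z × SE = 1.64 × 0.01113 = 0.01825, or 1.8 percentage points.

1.8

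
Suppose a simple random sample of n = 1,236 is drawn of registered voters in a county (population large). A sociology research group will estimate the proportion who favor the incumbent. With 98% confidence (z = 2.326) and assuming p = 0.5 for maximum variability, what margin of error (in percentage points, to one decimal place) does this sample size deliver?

3.3

SE(p̂) = √[p(1−p)/n] = √[0.2500/1236] = 0.01422.
E = z × SE = 2.326 × 0.01422 = 0.03308, or 3.3 percentage points.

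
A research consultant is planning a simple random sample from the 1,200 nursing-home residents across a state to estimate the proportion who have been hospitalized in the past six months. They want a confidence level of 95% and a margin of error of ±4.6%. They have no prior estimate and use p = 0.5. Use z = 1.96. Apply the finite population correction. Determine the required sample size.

330

Unadjusted: n₀ = 1.96² × 0.50 × 0.50 / 0.046² ≈ 453.88, so n₀ = 454.
Finite population correction with N = 1,200: n = n₀ / (1 + (n₀−1)/N) = 454 / (1 + 453/1200) = 454 / 1.3775 ≈ 329.58.
Rounding up, n = 330.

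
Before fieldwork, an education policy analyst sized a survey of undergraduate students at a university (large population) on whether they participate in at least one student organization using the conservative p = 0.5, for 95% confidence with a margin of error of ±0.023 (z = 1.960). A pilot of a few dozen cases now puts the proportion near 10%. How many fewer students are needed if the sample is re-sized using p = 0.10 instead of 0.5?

1162

Conservative (p = 0.5): n = 1.960² × 0.25 / 0.023² ≈ 1815.50 → 1816.
Using p = 0.10: p(1−p) = 0.0900, so n = 1.960² × 0.0900 / 0.023² ≈ 653.58 → 654.
Reduction: 1816 − 654 = 1162.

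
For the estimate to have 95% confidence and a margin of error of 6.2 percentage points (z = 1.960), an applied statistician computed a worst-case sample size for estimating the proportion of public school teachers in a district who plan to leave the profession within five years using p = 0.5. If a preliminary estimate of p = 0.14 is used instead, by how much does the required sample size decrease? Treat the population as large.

129

Conservative (p = 0.5): n = 1.960² × 0.25 / 0.062² ≈ 249.84 → 250.
Using p = 0.14: p(1−p) = 0.1204, so n = 1.960² × 0.1204 / 0.062² ≈ 120.32 → 121.
Reduction: 250 − 121 = 129.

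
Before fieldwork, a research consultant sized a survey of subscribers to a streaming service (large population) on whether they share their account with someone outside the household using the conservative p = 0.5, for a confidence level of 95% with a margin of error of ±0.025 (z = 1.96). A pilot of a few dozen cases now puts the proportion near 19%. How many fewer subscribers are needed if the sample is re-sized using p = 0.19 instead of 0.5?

Conservative (p = 0.5): n = 1.96² × 0.25 / 0.025² ≈ 1536.64 → 1537.
Using p = 0.19: p(1−p) = 0.1539, so n = 1.96² × 0.1539 / 0.025² ≈ 945.96 → 946.
Reduction: 1537 − 946 = 591.

591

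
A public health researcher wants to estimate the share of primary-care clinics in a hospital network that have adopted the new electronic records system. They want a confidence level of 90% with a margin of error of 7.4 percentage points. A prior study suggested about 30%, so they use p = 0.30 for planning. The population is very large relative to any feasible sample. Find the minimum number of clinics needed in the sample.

For 90% confidence, z = 1.64.
With p = 0.30, p(1−p) = 0.2100.
n = z²·p(1−p)/E² = 1.64² × 0.2100 / 0.074² = 2.6896 × 0.2100 / 0.005476 ≈ 103.14.
Rounding up gives n = 104.

104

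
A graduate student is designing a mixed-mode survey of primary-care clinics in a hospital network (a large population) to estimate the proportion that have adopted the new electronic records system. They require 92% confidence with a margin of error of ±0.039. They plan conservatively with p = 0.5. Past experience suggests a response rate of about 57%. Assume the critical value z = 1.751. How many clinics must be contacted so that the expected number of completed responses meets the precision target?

Completed interviews needed: n₀ = 1.751² × 0.2500 / 0.039² ≈ 503.94 → 504.
At a 57% response rate, contacts needed = 504 / 0.57 ≈ 884.21 → 885.

885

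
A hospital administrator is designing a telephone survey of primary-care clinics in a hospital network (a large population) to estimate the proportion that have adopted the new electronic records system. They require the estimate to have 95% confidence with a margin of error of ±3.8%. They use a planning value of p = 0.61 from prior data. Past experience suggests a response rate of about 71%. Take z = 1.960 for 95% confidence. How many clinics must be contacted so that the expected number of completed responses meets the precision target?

Completed interviews needed: n₀ = 1.960² × 0.2379 / 0.038² ≈ 632.91 → 633.
At a 71% response rate, contacts needed = 633 / 0.71 ≈ 891.55 → 892.

892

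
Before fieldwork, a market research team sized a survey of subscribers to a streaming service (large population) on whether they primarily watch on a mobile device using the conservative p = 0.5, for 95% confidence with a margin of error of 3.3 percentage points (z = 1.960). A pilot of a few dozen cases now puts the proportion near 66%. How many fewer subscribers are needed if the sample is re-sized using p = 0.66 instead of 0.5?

90

Conservative (p = 0.5): n = 1.960² × 0.25 / 0.033² ≈ 881.91 → 882.
Using p = 0.66: p(1−p) = 0.2244, so n = 1.960² × 0.2244 / 0.033² ≈ 791.60 → 792.
Reduction: 882 − 792 = 90.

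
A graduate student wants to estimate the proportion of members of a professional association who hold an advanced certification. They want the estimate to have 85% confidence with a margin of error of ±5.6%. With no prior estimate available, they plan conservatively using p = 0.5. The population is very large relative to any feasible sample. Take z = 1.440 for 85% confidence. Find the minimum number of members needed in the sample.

With p = 0.5, p(1−p) = 0.25.
n = z²·p(1−p)/E² = 1.440² × 0.2500 / 0.056² = 2.0736 × 0.2500 / 0.003136 ≈ 165.31.
Rounding up gives n = 166.

166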